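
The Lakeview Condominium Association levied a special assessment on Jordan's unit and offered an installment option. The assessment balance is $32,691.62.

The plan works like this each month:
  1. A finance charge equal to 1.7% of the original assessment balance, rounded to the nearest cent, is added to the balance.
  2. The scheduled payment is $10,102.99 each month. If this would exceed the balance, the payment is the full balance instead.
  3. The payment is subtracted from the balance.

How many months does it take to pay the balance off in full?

# | Opening | Interest | Payment | End bal
1 | $32,691.62 | $555.76 | $10,102.99 | $23,144.39
2 | $23,144.39 | $555.76 | $10,102.99 | $13,597.16
3 | $13,597.16 | $555.76 | $10,102.99 | $4,049.93
4 | $4,049.93 | $555.76 | $4,605.69 | $0.00
Balance reaches $0.00 in month 4.

4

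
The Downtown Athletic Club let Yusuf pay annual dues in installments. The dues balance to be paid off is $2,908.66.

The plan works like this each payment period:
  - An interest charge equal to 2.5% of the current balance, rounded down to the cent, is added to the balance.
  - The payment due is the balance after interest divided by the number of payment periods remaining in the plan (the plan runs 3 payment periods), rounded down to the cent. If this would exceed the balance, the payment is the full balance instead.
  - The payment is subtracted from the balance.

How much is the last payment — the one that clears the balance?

Payment period 1: $2,908.66 +$72.71 interest = $2,981.37; pay $993.79 → $1,987.58
Payment period 2: $1,987.58 +$49.68 interest = $2,037.26; pay $1,018.63 → $1,018.63
Payment period 3: $1,018.63 +$25.46 interest = $1,044.09; pay $1,044.09 → $0.00

$1,044.09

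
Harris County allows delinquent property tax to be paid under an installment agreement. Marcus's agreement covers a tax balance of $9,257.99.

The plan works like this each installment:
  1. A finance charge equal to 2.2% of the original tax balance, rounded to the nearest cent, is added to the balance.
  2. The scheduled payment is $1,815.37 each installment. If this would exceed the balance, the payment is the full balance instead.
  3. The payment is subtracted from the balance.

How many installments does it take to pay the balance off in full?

Installment 1: opening $9,257.99; interest $203.68 → $9,461.67; payment $1,815.37; balance $7,646.30
Installment 2: opening $7,646.30; interest $203.68 → $7,849.98; payment $1,815.37; balance $6,034.61
Installment 3: opening $6,034.61; interest $203.68 → $6,238.29; payment $1,815.37; balance $4,422.92
Installment 4: opening $4,422.92; interest $203.68 → $4,626.60; payment $1,815.37; balance $2,811.23
Installment 5: opening $2,811.23; interest $203.68 → $3,014.91; payment $1,815.37; balance $1,199.54
Installment 6: opening $1,199.54; interest $203.68 → $1,403.22; payment $1,403.22; balance $0.00
Balance reaches $0.00 in installment 6.

6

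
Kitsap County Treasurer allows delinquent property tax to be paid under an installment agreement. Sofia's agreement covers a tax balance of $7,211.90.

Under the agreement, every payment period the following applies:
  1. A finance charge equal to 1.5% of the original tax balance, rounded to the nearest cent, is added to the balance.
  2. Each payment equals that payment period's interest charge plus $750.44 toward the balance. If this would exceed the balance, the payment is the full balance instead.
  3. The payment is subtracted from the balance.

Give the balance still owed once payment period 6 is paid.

Payment period 1: opening $7,211.90; interest $108.18 → $7,320.08; payment $858.62; balance $6,461.46
Payment period 2: opening $6,461.46; interest $108.18 → $6,569.64; payment $858.62; balance $5,711.02
Payment period 3: opening $5,711.02; interest $108.18 → $5,819.20; payment $858.62; balance $4,960.58
Payment period 4: opening $4,960.58; interest $108.18 → $5,068.76; payment $858.62; balance $4,210.14
Payment period 5: opening $4,210.14; interest $108.18 → $4,318.32; payment $858.62; balance $3,459.70
Payment period 6: opening $3,459.70; interest $108.18 → $3,567.88; payment $858.62; balance $2,709.26

$2,709.26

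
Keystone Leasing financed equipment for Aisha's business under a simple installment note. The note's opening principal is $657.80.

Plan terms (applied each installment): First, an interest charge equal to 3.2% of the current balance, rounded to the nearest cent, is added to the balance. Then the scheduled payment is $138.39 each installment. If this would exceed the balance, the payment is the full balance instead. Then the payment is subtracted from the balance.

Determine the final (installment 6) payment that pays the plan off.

$33.35

Installment 1: opening $657.80; interest $21.05 → $678.85; payment $138.39; balance $540.46
Installment 2: opening $540.46; interest $17.29 → $557.75; payment $138.39; balance $419.36
Installment 3: opening $419.36; interest $13.42 → $432.78; payment $138.39; balance $294.39
Installment 4: opening $294.39; interest $9.42 → $303.81; payment $138.39; balance $165.42
Installment 5: opening $165.42; interest $5.29 → $170.71; payment $138.39; balance $32.32
Installment 6: opening $32.32; interest $1.03 → $33.35; payment $33.35; balance $0.00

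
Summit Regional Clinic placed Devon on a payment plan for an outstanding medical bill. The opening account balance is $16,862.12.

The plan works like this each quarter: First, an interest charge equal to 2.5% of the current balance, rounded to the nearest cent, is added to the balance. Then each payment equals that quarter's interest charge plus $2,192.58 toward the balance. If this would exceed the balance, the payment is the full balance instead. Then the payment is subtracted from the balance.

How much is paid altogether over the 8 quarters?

Quarter 1: $16,862.12 +$421.55 interest = $17,283.67; pay $2,614.13 → $14,669.54
Quarter 2: $14,669.54 +$366.74 interest = $15,036.28; pay $2,559.32 → $12,476.96
Quarter 3: $12,476.96 +$311.92 interest = $12,788.88; pay $2,504.50 → $10,284.38
Quarter 4: $10,284.38 +$257.11 interest = $10,541.49; pay $2,449.69 → $8,091.80
Quarter 5: $8,091.80 +$202.30 interest = $8,294.10; pay $2,394.88 → $5,899.22
Quarter 6: $5,899.22 +$147.48 interest = $6,046.70; pay $2,340.06 → $3,706.64
Quarter 7: $3,706.64 +$92.67 interest = $3,799.31; pay $2,285.25 → $1,514.06
Quarter 8: $1,514.06 +$37.85 interest = $1,551.91; pay $1,551.91 → $0.00
Total paid: $18,699.74

$18,699.74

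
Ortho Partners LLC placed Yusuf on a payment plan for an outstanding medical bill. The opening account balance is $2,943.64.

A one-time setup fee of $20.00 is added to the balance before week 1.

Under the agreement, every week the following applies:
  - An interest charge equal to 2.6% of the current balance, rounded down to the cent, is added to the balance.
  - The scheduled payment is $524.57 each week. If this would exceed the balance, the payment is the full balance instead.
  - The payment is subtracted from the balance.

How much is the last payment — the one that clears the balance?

Week 1: opening $2,963.64; interest $77.05 → $3,040.69; payment $524.57; balance $2,516.12
Week 2: opening $2,516.12; interest $65.41 → $2,581.53; payment $524.57; balance $2,056.96
Week 3: opening $2,056.96; interest $53.48 → $2,110.44; payment $524.57; balance $1,585.87
Week 4: opening $1,585.87; interest $41.23 → $1,627.10; payment $524.57; balance $1,102.53
Week 5: opening $1,102.53; interest $28.66 → $1,131.19; payment $524.57; balance $606.62
Week 6: opening $606.62; interest $15.77 → $622.39; payment $524.57; balance $97.82
Week 7: opening $97.82; interest $2.54 → $100.36; payment $100.36; balance $0.00

$100.36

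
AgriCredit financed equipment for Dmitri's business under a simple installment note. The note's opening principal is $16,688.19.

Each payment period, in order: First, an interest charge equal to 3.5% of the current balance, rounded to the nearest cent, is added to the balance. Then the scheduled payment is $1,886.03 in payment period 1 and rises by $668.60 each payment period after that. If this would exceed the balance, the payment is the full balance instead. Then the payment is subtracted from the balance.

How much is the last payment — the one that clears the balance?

Payment period 1: $16,688.19 +$584.09 interest = $17,272.28; pay $1,886.03 → $15,386.25
Payment period 2: $15,386.25 +$538.52 interest = $15,924.77; pay $2,554.63 → $13,370.14
Payment period 3: $13,370.14 +$467.95 interest = $13,838.09; pay $3,223.23 → $10,614.86
Payment period 4: $10,614.86 +$371.52 interest = $10,986.38; pay $3,891.83 → $7,094.55
Payment period 5: $7,094.55 +$248.31 interest = $7,342.86; pay $4,560.43 → $2,782.43
Payment period 6: $2,782.43 +$97.39 interest = $2,879.82; pay $2,879.82 → $0.00

$2,879.82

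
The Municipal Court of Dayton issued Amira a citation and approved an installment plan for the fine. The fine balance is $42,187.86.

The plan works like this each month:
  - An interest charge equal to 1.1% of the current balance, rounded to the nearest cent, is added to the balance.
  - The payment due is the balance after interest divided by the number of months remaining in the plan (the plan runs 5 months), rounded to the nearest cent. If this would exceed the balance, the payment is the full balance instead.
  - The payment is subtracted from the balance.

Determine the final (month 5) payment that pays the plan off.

$8,911.95

# | Opening | Interest | Payment | End bal
1 | $42,187.86 | $464.07 | $8,530.39 | $34,121.54
2 | $34,121.54 | $375.34 | $8,624.22 | $25,872.66
3 | $25,872.66 | $284.60 | $8,719.09 | $17,438.17
4 | $17,438.17 | $191.82 | $8,815.00 | $8,814.99
5 | $8,814.99 | $96.96 | $8,911.95 | $0.00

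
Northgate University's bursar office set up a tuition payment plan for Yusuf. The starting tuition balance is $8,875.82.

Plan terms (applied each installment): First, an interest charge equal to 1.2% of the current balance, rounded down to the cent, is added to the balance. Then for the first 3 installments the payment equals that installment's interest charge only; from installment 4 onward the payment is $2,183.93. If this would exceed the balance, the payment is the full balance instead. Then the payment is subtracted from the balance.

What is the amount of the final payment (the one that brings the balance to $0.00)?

Installment 1: opening $8,875.82; interest $106.50 → $8,982.32; payment $106.50; balance $8,875.82
Installment 2: opening $8,875.82; interest $106.50 → $8,982.32; payment $106.50; balance $8,875.82
Installment 3: opening $8,875.82; interest $106.50 → $8,982.32; payment $106.50; balance $8,875.82
Installment 4: opening $8,875.82; interest $106.50 → $8,982.32; payment $2,183.93; balance $6,798.39
Installment 5: opening $6,798.39; interest $81.58 → $6,879.97; payment $2,183.93; balance $4,696.04
Installment 6: opening $4,696.04; interest $56.35 → $4,752.39; payment $2,183.93; balance $2,568.46
Installment 7: opening $2,568.46; interest $30.82 → $2,599.28; payment $2,183.93; balance $415.35
Installment 8: opening $415.35; interest $4.98 → $420.33; payment $420.33; balance $0.00

$420.33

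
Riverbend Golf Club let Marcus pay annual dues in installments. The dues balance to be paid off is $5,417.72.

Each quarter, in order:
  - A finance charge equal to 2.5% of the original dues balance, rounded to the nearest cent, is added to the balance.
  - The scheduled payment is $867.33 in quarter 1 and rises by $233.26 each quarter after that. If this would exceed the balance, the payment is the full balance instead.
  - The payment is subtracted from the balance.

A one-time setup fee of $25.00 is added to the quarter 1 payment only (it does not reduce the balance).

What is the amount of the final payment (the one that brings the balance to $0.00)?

$1,226.04

Quarter 1: $5,417.72 +$135.44 interest = $5,553.16; pay $867.33 (+ $25.00 fee) → $4,685.83
Quarter 2: $4,685.83 +$135.44 interest = $4,821.27; pay $1,100.59 → $3,720.68
Quarter 3: $3,720.68 +$135.44 interest = $3,856.12; pay $1,333.85 → $2,522.27
Quarter 4: $2,522.27 +$135.44 interest = $2,657.71; pay $1,567.11 → $1,090.60
Quarter 5: $1,090.60 +$135.44 interest = $1,226.04; pay $1,226.04 → $0.00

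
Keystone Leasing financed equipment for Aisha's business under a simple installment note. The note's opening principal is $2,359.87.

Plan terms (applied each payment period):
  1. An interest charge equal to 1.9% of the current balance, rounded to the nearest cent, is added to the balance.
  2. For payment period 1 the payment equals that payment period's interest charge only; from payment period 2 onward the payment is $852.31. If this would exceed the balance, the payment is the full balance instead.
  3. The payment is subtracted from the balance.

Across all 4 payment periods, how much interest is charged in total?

Payment period 1: opening $2,359.87; interest $44.84 → $2,404.71; payment $44.84; balance $2,359.87
Payment period 2: opening $2,359.87; interest $44.84 → $2,404.71; payment $852.31; balance $1,552.40
Payment period 3: opening $1,552.40; interest $29.50 → $1,581.90; payment $852.31; balance $729.59
Payment period 4: opening $729.59; interest $13.86 → $743.45; payment $743.45; balance $0.00
Total interest: $44.84 + $44.84 + $29.50 + $13.86 = $133.04

$133.04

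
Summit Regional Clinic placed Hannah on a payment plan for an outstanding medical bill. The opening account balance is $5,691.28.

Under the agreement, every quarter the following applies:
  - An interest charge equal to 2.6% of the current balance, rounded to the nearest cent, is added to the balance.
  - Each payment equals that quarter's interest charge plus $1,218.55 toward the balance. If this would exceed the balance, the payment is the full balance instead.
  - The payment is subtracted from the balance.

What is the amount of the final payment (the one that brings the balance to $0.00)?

Quarter 1: $5,691.28 +$147.97 interest = $5,839.25; pay $1,366.52 → $4,472.73
Quarter 2: $4,472.73 +$116.29 interest = $4,589.02; pay $1,334.84 → $3,254.18
Quarter 3: $3,254.18 +$84.61 interest = $3,338.79; pay $1,303.16 → $2,035.63
Quarter 4: $2,035.63 +$52.93 interest = $2,088.56; pay $1,271.48 → $817.08
Quarter 5: $817.08 +$21.24 interest = $838.32; pay $838.32 → $0.00

$838.32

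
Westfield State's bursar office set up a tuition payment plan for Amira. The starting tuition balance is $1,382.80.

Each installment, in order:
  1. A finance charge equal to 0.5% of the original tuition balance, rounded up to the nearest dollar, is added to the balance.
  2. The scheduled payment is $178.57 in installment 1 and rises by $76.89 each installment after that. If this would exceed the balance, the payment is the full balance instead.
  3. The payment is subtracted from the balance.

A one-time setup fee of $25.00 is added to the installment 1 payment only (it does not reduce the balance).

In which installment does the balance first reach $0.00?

5

Installment 1: opening $1,382.80; interest $7.00 → $1,389.80; payment $178.57 (+ $25.00 fee); balance $1,211.23
Installment 2: opening $1,211.23; interest $7.00 → $1,218.23; payment $255.46; balance $962.77
Installment 3: opening $962.77; interest $7.00 → $969.77; payment $332.35; balance $637.42
Installment 4: opening $637.42; interest $7.00 → $644.42; payment $409.24; balance $235.18
Installment 5: opening $235.18; interest $7.00 → $242.18; payment $242.18; balance $0.00
Balance reaches $0.00 in installment 5.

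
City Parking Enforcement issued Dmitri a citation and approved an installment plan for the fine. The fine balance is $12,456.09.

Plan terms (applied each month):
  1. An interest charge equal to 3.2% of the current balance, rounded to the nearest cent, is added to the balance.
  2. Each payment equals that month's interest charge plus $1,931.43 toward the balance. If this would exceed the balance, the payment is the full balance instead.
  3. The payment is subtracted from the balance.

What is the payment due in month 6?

$2,021.00

Month 1: $12,456.09 +$398.59 interest = $12,854.68; pay $2,330.02 → $10,524.66
Month 2: $10,524.66 +$336.79 interest = $10,861.45; pay $2,268.22 → $8,593.23
Month 3: $8,593.23 +$274.98 interest = $8,868.21; pay $2,206.41 → $6,661.80
Month 4: $6,661.80 +$213.18 interest = $6,874.98; pay $2,144.61 → $4,730.37
Month 5: $4,730.37 +$151.37 interest = $4,881.74; pay $2,082.80 → $2,798.94
Month 6: $2,798.94 +$89.57 interest = $2,888.51; pay $2,021.00 → $867.51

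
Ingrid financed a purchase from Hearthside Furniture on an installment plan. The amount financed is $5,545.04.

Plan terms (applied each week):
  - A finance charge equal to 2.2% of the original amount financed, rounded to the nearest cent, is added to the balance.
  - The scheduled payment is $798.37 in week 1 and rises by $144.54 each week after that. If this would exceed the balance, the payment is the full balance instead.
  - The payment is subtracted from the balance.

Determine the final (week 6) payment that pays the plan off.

$839.73

Week 1: $5,545.04 +$121.99 interest = $5,667.03; pay $798.37 → $4,868.66
Week 2: $4,868.66 +$121.99 interest = $4,990.65; pay $942.91 → $4,047.74
Week 3: $4,047.74 +$121.99 interest = $4,169.73; pay $1,087.45 → $3,082.28
Week 4: $3,082.28 +$121.99 interest = $3,204.27; pay $1,231.99 → $1,972.28
Week 5: $1,972.28 +$121.99 interest = $2,094.27; pay $1,376.53 → $717.74
Week 6: $717.74 +$121.99 interest = $839.73; pay $839.73 → $0.00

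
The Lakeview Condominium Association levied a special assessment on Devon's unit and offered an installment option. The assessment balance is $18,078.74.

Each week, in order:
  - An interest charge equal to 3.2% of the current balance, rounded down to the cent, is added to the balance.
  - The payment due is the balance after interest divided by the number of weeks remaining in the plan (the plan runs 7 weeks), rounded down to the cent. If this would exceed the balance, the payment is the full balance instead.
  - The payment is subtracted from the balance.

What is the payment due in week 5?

Week 1: $18,078.74 +$578.51 interest = $18,657.25; pay $2,665.32 → $15,991.93
Week 2: $15,991.93 +$511.74 interest = $16,503.67; pay $2,750.61 → $13,753.06
Week 3: $13,753.06 +$440.09 interest = $14,193.15; pay $2,838.63 → $11,354.52
Week 4: $11,354.52 +$363.34 interest = $11,717.86; pay $2,929.46 → $8,788.40
Week 5: $8,788.40 +$281.22 interest = $9,069.62; pay $3,023.20 → $6,046.42

$3,023.20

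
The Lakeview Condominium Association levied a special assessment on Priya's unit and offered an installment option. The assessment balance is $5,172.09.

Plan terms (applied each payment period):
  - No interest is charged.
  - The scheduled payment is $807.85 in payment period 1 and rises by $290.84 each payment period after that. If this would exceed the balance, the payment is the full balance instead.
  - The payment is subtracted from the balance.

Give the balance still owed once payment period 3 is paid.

$1,876.02

Payment period 1: opening $5,172.09; payment $807.85; balance $4,364.24
Payment period 2: opening $4,364.24; payment $1,098.69; balance $3,265.55
Payment period 3: opening $3,265.55; payment $1,389.53; balance $1,876.02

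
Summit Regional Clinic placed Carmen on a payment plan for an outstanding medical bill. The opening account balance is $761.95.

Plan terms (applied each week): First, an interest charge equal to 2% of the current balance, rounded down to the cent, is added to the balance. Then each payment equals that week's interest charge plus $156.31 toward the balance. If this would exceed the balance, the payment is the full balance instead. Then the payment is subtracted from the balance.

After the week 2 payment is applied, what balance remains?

$449.33

# | Opening | Interest | Payment | End bal
1 | $761.95 | $15.23 | $171.54 | $605.64
2 | $605.64 | $12.11 | $168.42 | $449.33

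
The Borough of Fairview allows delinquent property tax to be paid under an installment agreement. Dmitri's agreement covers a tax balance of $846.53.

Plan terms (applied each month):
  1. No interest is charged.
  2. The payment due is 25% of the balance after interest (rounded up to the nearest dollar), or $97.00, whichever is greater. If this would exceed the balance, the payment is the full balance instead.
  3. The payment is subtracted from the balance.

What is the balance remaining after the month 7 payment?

Month 1: $846.53 − $212.00 → $634.53
Month 2: $634.53 − $159.00 → $475.53
Month 3: $475.53 − $119.00 → $356.53
Month 4: $356.53 − $97.00 → $259.53
Month 5: $259.53 − $97.00 → $162.53
Month 6: $162.53 − $97.00 → $65.53
Month 7: $65.53 − $65.53 → $0.00

$0.00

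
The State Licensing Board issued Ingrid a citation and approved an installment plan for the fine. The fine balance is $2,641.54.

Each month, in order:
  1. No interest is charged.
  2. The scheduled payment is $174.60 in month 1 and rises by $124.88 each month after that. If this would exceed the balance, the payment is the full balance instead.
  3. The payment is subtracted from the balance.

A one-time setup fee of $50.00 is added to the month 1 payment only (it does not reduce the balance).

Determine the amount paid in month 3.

# | Opening | Payment | Fee | End bal
1 | $2,641.54 | $174.60 | $50.00 | $2,466.94
2 | $2,466.94 | $299.48 | — | $2,167.46
3 | $2,167.46 | $424.36 | — | $1,743.10

$424.36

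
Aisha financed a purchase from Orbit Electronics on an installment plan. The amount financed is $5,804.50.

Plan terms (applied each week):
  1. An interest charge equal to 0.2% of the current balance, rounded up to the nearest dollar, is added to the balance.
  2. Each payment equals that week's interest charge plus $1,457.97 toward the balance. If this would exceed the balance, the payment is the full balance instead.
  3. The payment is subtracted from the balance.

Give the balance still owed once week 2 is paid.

$2,888.56

# | Opening | Interest | Payment | End bal
1 | $5,804.50 | $12.00 | $1,469.97 | $4,346.53
2 | $4,346.53 | $9.00 | $1,466.97 | $2,888.56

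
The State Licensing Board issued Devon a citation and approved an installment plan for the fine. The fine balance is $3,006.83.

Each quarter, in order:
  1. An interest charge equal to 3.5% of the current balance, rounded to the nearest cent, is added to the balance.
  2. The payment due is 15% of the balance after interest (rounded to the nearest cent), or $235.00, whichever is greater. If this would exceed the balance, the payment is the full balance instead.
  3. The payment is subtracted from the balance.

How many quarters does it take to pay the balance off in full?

13

# | Opening | Interest | Payment | End bal
1 | $3,006.83 | $105.24 | $466.81 | $2,645.26
2 | $2,645.26 | $92.58 | $410.68 | $2,327.16
3 | $2,327.16 | $81.45 | $361.29 | $2,047.32
4 | $2,047.32 | $71.66 | $317.85 | $1,801.13
5 | $1,801.13 | $63.04 | $279.63 | $1,584.54
6 | $1,584.54 | $55.46 | $246.00 | $1,394.00
7 | $1,394.00 | $48.79 | $235.00 | $1,207.79
8 | $1,207.79 | $42.27 | $235.00 | $1,015.06
9 | $1,015.06 | $35.53 | $235.00 | $815.59
10 | $815.59 | $28.55 | $235.00 | $609.14
11 | $609.14 | $21.32 | $235.00 | $395.46
12 | $395.46 | $13.84 | $235.00 | $174.30
13 | $174.30 | $6.10 | $180.40 | $0.00
Balance reaches $0.00 in quarter 13.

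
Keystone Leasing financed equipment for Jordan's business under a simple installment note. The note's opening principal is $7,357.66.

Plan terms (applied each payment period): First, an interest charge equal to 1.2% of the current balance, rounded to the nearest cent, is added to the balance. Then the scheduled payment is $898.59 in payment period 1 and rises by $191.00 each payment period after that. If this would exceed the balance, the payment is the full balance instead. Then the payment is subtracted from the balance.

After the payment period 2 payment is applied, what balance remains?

$5,536.34

Payment period 1: $7,357.66 +$88.29 interest = $7,445.95; pay $898.59 → $6,547.36
Payment period 2: $6,547.36 +$78.57 interest = $6,625.93; pay $1,089.59 → $5,536.34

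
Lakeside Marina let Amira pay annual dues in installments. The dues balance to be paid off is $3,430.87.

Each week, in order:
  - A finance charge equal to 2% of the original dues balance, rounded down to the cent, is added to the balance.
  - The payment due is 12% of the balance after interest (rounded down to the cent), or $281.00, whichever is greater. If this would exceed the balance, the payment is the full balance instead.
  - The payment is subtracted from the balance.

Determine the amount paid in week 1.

$419.93

Week 1: opening $3,430.87; interest $68.61 → $3,499.48; payment $419.93; balance $3,079.55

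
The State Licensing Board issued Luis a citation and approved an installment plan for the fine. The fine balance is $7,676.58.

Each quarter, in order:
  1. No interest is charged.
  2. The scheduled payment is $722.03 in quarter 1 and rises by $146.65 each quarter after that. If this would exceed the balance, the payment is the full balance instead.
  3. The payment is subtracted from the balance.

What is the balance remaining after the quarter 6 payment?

$1,144.65

# | Opening | Payment | End bal
1 | $7,676.58 | $722.03 | $6,954.55
2 | $6,954.55 | $868.68 | $6,085.87
3 | $6,085.87 | $1,015.33 | $5,070.54
4 | $5,070.54 | $1,161.98 | $3,908.56
5 | $3,908.56 | $1,308.63 | $2,599.93
6 | $2,599.93 | $1,455.28 | $1,144.65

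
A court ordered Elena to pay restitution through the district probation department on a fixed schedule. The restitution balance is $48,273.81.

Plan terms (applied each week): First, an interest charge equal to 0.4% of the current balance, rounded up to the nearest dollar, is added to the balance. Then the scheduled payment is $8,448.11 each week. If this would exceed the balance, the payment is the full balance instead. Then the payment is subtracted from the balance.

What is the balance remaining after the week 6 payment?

Week 1: $48,273.81 +$194.00 interest = $48,467.81; pay $8,448.11 → $40,019.70
Week 2: $40,019.70 +$161.00 interest = $40,180.70; pay $8,448.11 → $31,732.59
Week 3: $31,732.59 +$127.00 interest = $31,859.59; pay $8,448.11 → $23,411.48
Week 4: $23,411.48 +$94.00 interest = $23,505.48; pay $8,448.11 → $15,057.37
Week 5: $15,057.37 +$61.00 interest = $15,118.37; pay $8,448.11 → $6,670.26
Week 6: $6,670.26 +$27.00 interest = $6,697.26; pay $6,697.26 → $0.00

$0.00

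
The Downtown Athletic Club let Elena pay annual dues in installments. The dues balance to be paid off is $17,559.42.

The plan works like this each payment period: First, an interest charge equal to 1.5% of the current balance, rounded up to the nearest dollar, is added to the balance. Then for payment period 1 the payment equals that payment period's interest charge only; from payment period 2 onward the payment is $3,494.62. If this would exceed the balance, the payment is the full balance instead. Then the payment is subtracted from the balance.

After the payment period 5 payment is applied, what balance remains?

$4,341.94

Payment period 1: $17,559.42 +$264.00 interest = $17,823.42; pay $264.00 → $17,559.42
Payment period 2: $17,559.42 +$264.00 interest = $17,823.42; pay $3,494.62 → $14,328.80
Payment period 3: $14,328.80 +$215.00 interest = $14,543.80; pay $3,494.62 → $11,049.18
Payment period 4: $11,049.18 +$166.00 interest = $11,215.18; pay $3,494.62 → $7,720.56
Payment period 5: $7,720.56 +$116.00 interest = $7,836.56; pay $3,494.62 → $4,341.94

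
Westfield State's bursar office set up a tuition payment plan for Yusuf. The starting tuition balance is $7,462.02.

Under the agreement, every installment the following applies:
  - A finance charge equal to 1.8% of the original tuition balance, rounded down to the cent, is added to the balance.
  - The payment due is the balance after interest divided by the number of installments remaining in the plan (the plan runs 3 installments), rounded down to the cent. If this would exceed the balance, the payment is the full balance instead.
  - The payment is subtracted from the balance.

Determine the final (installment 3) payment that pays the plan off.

# | Opening | Interest | Payment | End bal
1 | $7,462.02 | $134.31 | $2,532.11 | $5,064.22
2 | $5,064.22 | $134.31 | $2,599.26 | $2,599.27
3 | $2,599.27 | $134.31 | $2,733.58 | $0.00

$2,733.58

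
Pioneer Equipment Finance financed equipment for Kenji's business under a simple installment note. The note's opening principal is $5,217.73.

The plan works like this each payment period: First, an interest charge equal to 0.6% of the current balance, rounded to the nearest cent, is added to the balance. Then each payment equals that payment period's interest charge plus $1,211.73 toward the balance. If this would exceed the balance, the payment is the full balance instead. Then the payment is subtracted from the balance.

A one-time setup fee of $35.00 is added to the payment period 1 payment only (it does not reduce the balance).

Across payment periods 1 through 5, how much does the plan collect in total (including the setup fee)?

$5,336.57

Payment period 1: opening $5,217.73; interest $31.31 → $5,249.04; payment $1,243.04 (+ $35.00 fee); balance $4,006.00
Payment period 2: opening $4,006.00; interest $24.04 → $4,030.04; payment $1,235.77; balance $2,794.27
Payment period 3: opening $2,794.27; interest $16.77 → $2,811.04; payment $1,228.50; balance $1,582.54
Payment period 4: opening $1,582.54; interest $9.50 → $1,592.04; payment $1,221.23; balance $370.81
Payment period 5: opening $370.81; interest $2.22 → $373.03; payment $373.03; balance $0.00
Total paid: $5,336.57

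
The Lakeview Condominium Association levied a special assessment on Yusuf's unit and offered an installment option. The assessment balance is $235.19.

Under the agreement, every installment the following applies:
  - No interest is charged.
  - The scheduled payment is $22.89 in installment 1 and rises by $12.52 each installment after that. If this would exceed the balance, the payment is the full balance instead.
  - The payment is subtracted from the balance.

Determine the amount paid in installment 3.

Installment 1: $235.19 − $22.89 → $212.30
Installment 2: $212.30 − $35.41 → $176.89
Installment 3: $176.89 − $47.93 → $128.96

$47.93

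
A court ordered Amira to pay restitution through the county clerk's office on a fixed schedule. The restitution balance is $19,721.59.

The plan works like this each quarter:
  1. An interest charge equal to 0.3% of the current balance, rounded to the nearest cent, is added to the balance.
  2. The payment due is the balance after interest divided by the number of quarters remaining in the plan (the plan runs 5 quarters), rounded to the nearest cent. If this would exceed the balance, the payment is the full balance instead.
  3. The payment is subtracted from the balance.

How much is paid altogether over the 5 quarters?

$19,899.79

Quarter 1: $19,721.59 +$59.16 interest = $19,780.75; pay $3,956.15 → $15,824.60
Quarter 2: $15,824.60 +$47.47 interest = $15,872.07; pay $3,968.02 → $11,904.05
Quarter 3: $11,904.05 +$35.71 interest = $11,939.76; pay $3,979.92 → $7,959.84
Quarter 4: $7,959.84 +$23.88 interest = $7,983.72; pay $3,991.86 → $3,991.86
Quarter 5: $3,991.86 +$11.98 interest = $4,003.84; pay $4,003.84 → $0.00
Total paid: $19,899.79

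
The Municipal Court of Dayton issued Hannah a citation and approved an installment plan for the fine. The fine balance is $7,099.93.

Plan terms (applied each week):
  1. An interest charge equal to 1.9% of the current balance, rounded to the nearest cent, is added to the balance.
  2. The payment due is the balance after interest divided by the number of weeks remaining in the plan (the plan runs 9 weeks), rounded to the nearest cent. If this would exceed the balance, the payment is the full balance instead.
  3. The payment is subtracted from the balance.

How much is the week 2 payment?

$819.14

Week 1: $7,099.93 +$134.90 interest = $7,234.83; pay $803.87 → $6,430.96
Week 2: $6,430.96 +$122.19 interest = $6,553.15; pay $819.14 → $5,734.01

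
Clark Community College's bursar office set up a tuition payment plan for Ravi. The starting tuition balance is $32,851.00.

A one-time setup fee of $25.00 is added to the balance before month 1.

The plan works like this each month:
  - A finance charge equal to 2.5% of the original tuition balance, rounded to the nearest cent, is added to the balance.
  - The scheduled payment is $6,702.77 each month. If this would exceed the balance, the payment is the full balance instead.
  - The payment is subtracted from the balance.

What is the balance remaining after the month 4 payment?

Month 1: $32,876.00 +$821.28 interest = $33,697.28; pay $6,702.77 → $26,994.51
Month 2: $26,994.51 +$821.28 interest = $27,815.79; pay $6,702.77 → $21,113.02
Month 3: $21,113.02 +$821.28 interest = $21,934.30; pay $6,702.77 → $15,231.53
Month 4: $15,231.53 +$821.28 interest = $16,052.81; pay $6,702.77 → $9,350.04

$9,350.04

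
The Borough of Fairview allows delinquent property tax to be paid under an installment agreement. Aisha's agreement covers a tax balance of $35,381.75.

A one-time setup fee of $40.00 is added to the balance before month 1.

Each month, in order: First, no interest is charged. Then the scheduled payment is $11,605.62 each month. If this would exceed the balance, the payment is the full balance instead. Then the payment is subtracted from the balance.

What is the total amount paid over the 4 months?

Month 1: opening $35,421.75; payment $11,605.62; balance $23,816.13
Month 2: opening $23,816.13; payment $11,605.62; balance $12,210.51
Month 3: opening $12,210.51; payment $11,605.62; balance $604.89
Month 4: opening $604.89; payment $604.89; balance $0.00
Total paid: $35,421.75

$35,421.75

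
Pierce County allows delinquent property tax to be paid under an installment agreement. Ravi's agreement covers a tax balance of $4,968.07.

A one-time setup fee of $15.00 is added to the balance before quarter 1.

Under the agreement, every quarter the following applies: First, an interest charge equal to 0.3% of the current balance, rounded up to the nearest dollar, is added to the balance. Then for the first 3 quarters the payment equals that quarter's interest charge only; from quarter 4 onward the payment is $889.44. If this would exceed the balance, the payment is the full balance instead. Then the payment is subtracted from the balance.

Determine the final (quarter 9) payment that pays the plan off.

$588.87

# | Opening | Interest | Payment | End bal
1 | $4,983.07 | $15.00 | $15.00 | $4,983.07
2 | $4,983.07 | $15.00 | $15.00 | $4,983.07
3 | $4,983.07 | $15.00 | $15.00 | $4,983.07
4 | $4,983.07 | $15.00 | $889.44 | $4,108.63
5 | $4,108.63 | $13.00 | $889.44 | $3,232.19
6 | $3,232.19 | $10.00 | $889.44 | $2,352.75
7 | $2,352.75 | $8.00 | $889.44 | $1,471.31
8 | $1,471.31 | $5.00 | $889.44 | $586.87
9 | $586.87 | $2.00 | $588.87 | $0.00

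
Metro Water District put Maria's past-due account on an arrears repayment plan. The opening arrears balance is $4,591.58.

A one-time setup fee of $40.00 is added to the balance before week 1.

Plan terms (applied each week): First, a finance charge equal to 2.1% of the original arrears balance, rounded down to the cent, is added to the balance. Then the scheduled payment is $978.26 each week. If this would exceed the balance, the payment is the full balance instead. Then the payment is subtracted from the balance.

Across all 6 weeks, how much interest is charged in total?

$578.52

Week 1: $4,631.58 +$96.42 interest = $4,728.00; pay $978.26 → $3,749.74
Week 2: $3,749.74 +$96.42 interest = $3,846.16; pay $978.26 → $2,867.90
Week 3: $2,867.90 +$96.42 interest = $2,964.32; pay $978.26 → $1,986.06
Week 4: $1,986.06 +$96.42 interest = $2,082.48; pay $978.26 → $1,104.22
Week 5: $1,104.22 +$96.42 interest = $1,200.64; pay $978.26 → $222.38
Week 6: $222.38 +$96.42 interest = $318.80; pay $318.80 → $0.00
Total interest: $96.42 + $96.42 + $96.42 + $96.42 + $96.42 + $96.42 = $578.52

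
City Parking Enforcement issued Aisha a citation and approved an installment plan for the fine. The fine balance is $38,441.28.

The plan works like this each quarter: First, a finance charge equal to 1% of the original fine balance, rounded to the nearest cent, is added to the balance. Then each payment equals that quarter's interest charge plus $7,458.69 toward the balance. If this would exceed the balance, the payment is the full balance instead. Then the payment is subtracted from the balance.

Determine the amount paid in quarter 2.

$7,843.10

Quarter 1: $38,441.28 +$384.41 interest = $38,825.69; pay $7,843.10 → $30,982.59
Quarter 2: $30,982.59 +$384.41 interest = $31,367.00; pay $7,843.10 → $23,523.90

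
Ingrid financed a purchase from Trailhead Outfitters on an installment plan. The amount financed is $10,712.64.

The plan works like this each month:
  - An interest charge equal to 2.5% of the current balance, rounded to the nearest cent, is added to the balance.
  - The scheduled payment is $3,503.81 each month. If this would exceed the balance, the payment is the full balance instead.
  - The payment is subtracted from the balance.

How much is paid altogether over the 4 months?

$11,290.37

# | Opening | Interest | Payment | End bal
1 | $10,712.64 | $267.82 | $3,503.81 | $7,476.65
2 | $7,476.65 | $186.92 | $3,503.81 | $4,159.76
3 | $4,159.76 | $103.99 | $3,503.81 | $759.94
4 | $759.94 | $19.00 | $778.94 | $0.00
Total paid: $11,290.37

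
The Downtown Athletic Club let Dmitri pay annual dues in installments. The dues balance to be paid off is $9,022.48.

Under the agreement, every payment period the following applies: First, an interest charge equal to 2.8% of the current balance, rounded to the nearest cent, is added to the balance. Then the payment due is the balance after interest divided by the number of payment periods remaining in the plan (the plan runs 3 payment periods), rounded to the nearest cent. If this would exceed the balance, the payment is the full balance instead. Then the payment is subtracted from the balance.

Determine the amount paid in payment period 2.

$3,178.28

Payment period 1: $9,022.48 +$252.63 interest = $9,275.11; pay $3,091.70 → $6,183.41
Payment period 2: $6,183.41 +$173.14 interest = $6,356.55; pay $3,178.28 → $3,178.27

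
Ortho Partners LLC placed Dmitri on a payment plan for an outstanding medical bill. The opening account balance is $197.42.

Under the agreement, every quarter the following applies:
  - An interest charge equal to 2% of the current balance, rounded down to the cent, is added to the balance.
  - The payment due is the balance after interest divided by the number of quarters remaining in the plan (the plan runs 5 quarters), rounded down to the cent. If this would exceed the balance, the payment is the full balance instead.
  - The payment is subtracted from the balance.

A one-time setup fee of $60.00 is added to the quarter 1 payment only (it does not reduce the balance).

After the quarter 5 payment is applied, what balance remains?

$0.00

Quarter 1: opening $197.42; interest $3.94 → $201.36; payment $40.27 (+ $60.00 fee); balance $161.09
Quarter 2: opening $161.09; interest $3.22 → $164.31; payment $41.07; balance $123.24
Quarter 3: opening $123.24; interest $2.46 → $125.70; payment $41.90; balance $83.80
Quarter 4: opening $83.80; interest $1.67 → $85.47; payment $42.73; balance $42.74
Quarter 5: opening $42.74; interest $0.85 → $43.59; payment $43.59; balance $0.00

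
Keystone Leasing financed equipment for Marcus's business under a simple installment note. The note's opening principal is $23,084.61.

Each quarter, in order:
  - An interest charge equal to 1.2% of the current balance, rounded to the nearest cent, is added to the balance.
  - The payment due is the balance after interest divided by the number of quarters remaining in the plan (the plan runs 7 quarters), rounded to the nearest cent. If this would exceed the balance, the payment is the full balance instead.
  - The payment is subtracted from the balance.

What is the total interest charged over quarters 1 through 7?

$1,135.06

# | Opening | Interest | Payment | End bal
1 | $23,084.61 | $277.02 | $3,337.38 | $20,024.25
2 | $20,024.25 | $240.29 | $3,377.42 | $16,887.12
3 | $16,887.12 | $202.65 | $3,417.95 | $13,671.82
4 | $13,671.82 | $164.06 | $3,458.97 | $10,376.91
5 | $10,376.91 | $124.52 | $3,500.48 | $7,000.95
6 | $7,000.95 | $84.01 | $3,542.48 | $3,542.48
7 | $3,542.48 | $42.51 | $3,584.99 | $0.00
Total interest: $277.02 + $240.29 + $202.65 + $164.06 + $124.52 + $84.01 + $42.51 = $1,135.06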